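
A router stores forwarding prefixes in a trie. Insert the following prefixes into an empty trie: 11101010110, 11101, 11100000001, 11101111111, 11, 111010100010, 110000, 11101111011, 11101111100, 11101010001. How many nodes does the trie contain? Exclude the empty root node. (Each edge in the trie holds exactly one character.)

37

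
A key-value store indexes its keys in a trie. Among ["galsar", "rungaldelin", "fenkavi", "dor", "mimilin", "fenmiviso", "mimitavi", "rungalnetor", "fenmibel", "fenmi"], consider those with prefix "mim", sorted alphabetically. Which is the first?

Words with prefix "mim", in lexicographic order: "mimilin", "mimitavi"
Position 1: mimilin

mimilin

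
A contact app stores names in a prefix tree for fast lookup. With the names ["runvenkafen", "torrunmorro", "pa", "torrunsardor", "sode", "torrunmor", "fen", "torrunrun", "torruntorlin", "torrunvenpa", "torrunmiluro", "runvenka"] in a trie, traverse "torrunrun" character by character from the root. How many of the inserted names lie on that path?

1

Traverse "torrunrun" character by character; count nodes along the way that are marked as word ends.
Prefixes of the query that are stored words: "torrunrun"
Count: 1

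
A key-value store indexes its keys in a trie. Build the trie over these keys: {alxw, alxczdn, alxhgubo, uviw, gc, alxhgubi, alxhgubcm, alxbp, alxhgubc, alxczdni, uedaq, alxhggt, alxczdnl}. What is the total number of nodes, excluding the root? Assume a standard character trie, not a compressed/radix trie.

32

For each word, the new-node count is its length minus the longest prefix already in the trie:
  "alxw" → 4 new (a, l, x, w)
  "alxczdn" → prefix "alx" already present; 4 new (c, z, d, n)
  "alxhgubo" → prefix "alx" already present; 5 new (h, g, u, b, o)
  "uviw" → 4 new (u, v, i, w)
  "gc" → 2 new (g, c)
  "alxhgubi" → prefix "alxhgub" already present; 1 new (i)
  "alxhgubcm" → prefix "alxhgub" already present; 2 new (c, m)
  "alxbp" → prefix "alx" already present; 2 new (b, p)
  "alxhgubc" → prefix "alxhgubc" already present; 0 new (none)
  "alxczdni" → prefix "alxczdn" already present; 1 new (i)
  "uedaq" → prefix "u" already present; 4 new (e, d, a, q)
  "alxhggt" → prefix "alxhg" already present; 2 new (g, t)
  "alxczdnl" → prefix "alxczdn" already present; 1 new (l)
Total nodes = 4 + 4 + 5 + 4 + 2 + 1 + 2 + 2 + 0 + 1 + 4 + 2 + 1 = 32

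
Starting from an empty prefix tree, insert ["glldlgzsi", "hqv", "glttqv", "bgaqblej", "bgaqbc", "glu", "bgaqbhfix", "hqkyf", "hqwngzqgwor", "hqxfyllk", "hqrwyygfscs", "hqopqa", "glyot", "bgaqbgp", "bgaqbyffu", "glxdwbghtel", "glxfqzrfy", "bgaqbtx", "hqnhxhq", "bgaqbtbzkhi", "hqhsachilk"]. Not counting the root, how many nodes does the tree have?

105

Count nodes per top-level branch (shared prefixes stored once):
  'b'-branch (bgaqbc, bgaqbgp, bgaqbhfix, bgaqblej, bgaqbtbzkhi, bgaqbtx, bgaqbyffu): 26 nodes
  'g'-branch (glldlgzsi, glttqv, glu, glxdwbghtel, glxfqzrfy, glyot): 32 nodes
  'h'-branch (hqhsachilk, hqkyf, hqnhxhq, hqopqa, hqrwyygfscs, hqv, hqwngzqgwor, hqxfyllk): 47 nodes
Sum: 105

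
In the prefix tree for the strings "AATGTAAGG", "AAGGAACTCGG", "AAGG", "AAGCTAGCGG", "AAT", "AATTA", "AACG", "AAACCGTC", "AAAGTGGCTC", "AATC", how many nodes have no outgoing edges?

8

A leaf is a node with no children — equivalently, the end of a word that is not a proper prefix of any other stored word.
Those words: "AAACCGTC", "AAAGTGGCTC", "AACG", "AAGCTAGCGG", "AAGGAACTCGG", "AATC", "AATGTAAGG", "AATTA"
Leaf count: 8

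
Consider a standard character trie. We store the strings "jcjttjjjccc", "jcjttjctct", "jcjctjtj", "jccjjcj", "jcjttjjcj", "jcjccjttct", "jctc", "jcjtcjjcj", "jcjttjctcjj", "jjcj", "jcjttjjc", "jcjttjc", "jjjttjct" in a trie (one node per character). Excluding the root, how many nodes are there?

Insert word by word; a character creates a node only if that edge doesn't already exist:
  "jcjttjjjccc" → 11 new (j, c, j, t, t, j, j, j, c, c, c)
  "jcjttjctct" → prefix "jcjttj" already present; 4 new (c, t, c, t)
  "jcjctjtj" → prefix "jcj" already present; 5 new (c, t, j, t, j)
  "jccjjcj" → prefix "jc" already present; 5 new (c, j, j, c, j)
  "jcjttjjcj" → prefix "jcjttjj" already present; 2 new (c, j)
  "jcjccjttct" → prefix "jcjc" already present; 6 new (c, j, t, t, c, t)
  "jctc" → prefix "jc" already present; 2 new (t, c)
  "jcjtcjjcj" → prefix "jcjt" already present; 5 new (c, j, j, c, j)
  "jcjttjctcjj" → prefix "jcjttjctc" already present; 2 new (j, j)
  "jjcj" → prefix "j" already present; 3 new (j, c, j)
  "jcjttjjc" → prefix "jcjttjjc" already present; 0 new (none)
  "jcjttjc" → prefix "jcjttjc" already present; 0 new (none)
  "jjjttjct" → prefix "jj" already present; 6 new (j, t, t, j, c, t)
Total nodes = 11 + 4 + 5 + 5 + 2 + 6 + 2 + 5 + 2 + 3 + 0 + 0 + 6 = 51

51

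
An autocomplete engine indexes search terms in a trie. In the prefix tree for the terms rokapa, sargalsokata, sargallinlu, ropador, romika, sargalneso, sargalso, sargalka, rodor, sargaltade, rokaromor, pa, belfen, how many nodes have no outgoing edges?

A leaf is a node with no children — equivalently, the end of a word that is not a proper prefix of any other stored word.
Those words: "belfen", "pa", "rodor", "rokapa", "rokaromor", "romika", "ropador", "sargalka", "sargallinlu", "sargalneso", "sargalsokata", "sargaltade"
Leaf count: 12

12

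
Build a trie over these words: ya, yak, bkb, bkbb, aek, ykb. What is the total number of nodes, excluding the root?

12

Trie structure (* marks end of a word):
(root)
├─ a
│  └─ e
│     └─ k *
├─ b
│  └─ k
│     └─ b *
│        └─ b *
└─ y
   ├─ a *
   │  └─ k *
   └─ k
      └─ b *
Counting every labelled node above: 12.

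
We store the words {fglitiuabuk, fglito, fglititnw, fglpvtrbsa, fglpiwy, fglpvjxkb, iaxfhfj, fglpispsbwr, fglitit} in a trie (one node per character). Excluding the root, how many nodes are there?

Count nodes per top-level branch (shared prefixes stored once):
  'f'-branch (fglitit, fglititnw, fglitiuabuk, fglito, fglpispsbwr, fglpiwy, fglpvjxkb, fglpvtrbsa): 35 nodes
  'i'-branch (iaxfhfj): 7 nodes
Sum: 42

42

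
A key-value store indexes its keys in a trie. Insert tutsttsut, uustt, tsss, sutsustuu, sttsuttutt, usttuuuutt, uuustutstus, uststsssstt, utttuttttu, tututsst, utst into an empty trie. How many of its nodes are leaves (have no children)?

Leaves are exactly the stored words that no other stored word extends.
Those words: "sttsuttutt", "sutsustuu", "tsss", "tutsttsut", "tututsst", "uststsssstt", "usttuuuutt", "utst", "utttuttttu", "uustt", "uuustutstus"
Leaf count: 11

11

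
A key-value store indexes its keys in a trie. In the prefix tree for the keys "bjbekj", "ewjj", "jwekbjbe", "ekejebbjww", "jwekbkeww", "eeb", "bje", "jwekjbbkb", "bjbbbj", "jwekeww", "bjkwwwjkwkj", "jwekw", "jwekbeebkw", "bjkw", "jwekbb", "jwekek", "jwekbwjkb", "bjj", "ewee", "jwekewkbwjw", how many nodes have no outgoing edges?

Leaves are exactly the stored words that no other stored word extends.
Those words: "bjbbbj", "bjbekj", "bje", "bjj", "bjkwwwjkwkj", "eeb", "ekejebbjww", "ewee", "ewjj", "jwekbb", "jwekbeebkw", "jwekbjbe", "jwekbkeww", "jwekbwjkb", "jwekek", "jwekewkbwjw", "jwekeww", "jwekjbbkb", "jwekw"
Leaf count: 19

19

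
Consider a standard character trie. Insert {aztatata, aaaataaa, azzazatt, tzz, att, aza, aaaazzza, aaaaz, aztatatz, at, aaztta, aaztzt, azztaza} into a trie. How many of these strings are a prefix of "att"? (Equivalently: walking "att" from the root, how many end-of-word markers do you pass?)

Check each prefix of "att" against the stored set — each match is an end-marker on the path.
Prefixes of the query that are stored words: "at", "att"
Count: 2

2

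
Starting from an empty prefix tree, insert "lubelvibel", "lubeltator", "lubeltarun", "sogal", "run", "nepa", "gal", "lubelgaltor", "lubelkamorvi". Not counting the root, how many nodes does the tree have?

For each word, the new-node count is its length minus the longest prefix already in the trie:
  "lubelvibel" → 10 new (l, u, b, e, l, v, i, b, e, l)
  "lubeltator" → prefix "lubel" already present; 5 new (t, a, t, o, r)
  "lubeltarun" → prefix "lubelta" already present; 3 new (r, u, n)
  "sogal" → 5 new (s, o, g, a, l)
  "run" → 3 new (r, u, n)
  "nepa" → 4 new (n, e, p, a)
  "gal" → 3 new (g, a, l)
  "lubelgaltor" → prefix "lubel" already present; 6 new (g, a, l, t, o, r)
  "lubelkamorvi" → prefix "lubel" already present; 7 new (k, a, m, o, r, v, i)
Total nodes = 10 + 5 + 3 + 5 + 3 + 4 + 3 + 6 + 7 = 46

46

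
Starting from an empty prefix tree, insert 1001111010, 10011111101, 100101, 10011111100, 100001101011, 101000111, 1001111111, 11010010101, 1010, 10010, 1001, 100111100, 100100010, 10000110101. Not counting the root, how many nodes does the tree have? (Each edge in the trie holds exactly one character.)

49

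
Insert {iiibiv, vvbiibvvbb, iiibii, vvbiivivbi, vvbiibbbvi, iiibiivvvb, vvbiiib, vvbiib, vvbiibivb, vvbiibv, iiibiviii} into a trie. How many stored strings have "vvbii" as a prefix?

Filter for entries beginning with "vvbii":
Words under "vvbii": vvbiib, vvbiibbbvi, vvbiibivb, vvbiibv, vvbiibvvbb, vvbiiib, vvbiivivbi
Count: 7

7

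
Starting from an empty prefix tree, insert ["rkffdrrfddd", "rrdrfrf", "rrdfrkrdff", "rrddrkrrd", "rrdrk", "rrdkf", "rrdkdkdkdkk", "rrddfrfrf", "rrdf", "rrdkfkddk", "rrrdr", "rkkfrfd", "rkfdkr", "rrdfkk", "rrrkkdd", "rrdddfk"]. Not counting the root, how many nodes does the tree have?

Insert word by word; a character creates a node only if that edge doesn't already exist:
  "rkffdrrfddd" → 11 new (r, k, f, f, d, r, r, f, d, d, d)
  "rrdrfrf" → prefix "r" already present; 6 new (r, d, r, f, r, f)
  "rrdfrkrdff" → prefix "rrd" already present; 7 new (f, r, k, r, d, f, f)
  "rrddrkrrd" → prefix "rrd" already present; 6 new (d, r, k, r, r, d)
  "rrdrk" → prefix "rrdr" already present; 1 new (k)
  "rrdkf" → prefix "rrd" already present; 2 new (k, f)
  "rrdkdkdkdkk" → prefix "rrdk" already present; 7 new (d, k, d, k, d, k, k)
  "rrddfrfrf" → prefix "rrdd" already present; 5 new (f, r, f, r, f)
  "rrdf" → prefix "rrdf" already present; 0 new (none)
  "rrdkfkddk" → prefix "rrdkf" already present; 4 new (k, d, d, k)
  "rrrdr" → prefix "rr" already present; 3 new (r, d, r)
  "rkkfrfd" → prefix "rk" already present; 5 new (k, f, r, f, d)
  "rkfdkr" → prefix "rkf" already present; 3 new (d, k, r)
  "rrdfkk" → prefix "rrdf" already present; 2 new (k, k)
  "rrrkkdd" → prefix "rrr" already present; 4 new (k, k, d, d)
  "rrdddfk" → prefix "rrdd" already present; 3 new (d, f, k)
Total nodes = 11 + 6 + 7 + 6 + 1 + 2 + 7 + 5 + 0 + 4 + 3 + 5 + 3 + 2 + 4 + 3 = 69

69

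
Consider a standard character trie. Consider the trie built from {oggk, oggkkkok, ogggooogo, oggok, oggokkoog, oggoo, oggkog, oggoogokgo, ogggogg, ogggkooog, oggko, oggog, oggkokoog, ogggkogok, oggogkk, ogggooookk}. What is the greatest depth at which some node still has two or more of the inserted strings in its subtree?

7

Look for the deepest trie node that still has at least two words in its subtree.
e.g. "ogggooogo" and "ogggooookk" share the prefix "ogggooo" of length 7; no pair shares a longer one.
Longest shared-prefix length: 7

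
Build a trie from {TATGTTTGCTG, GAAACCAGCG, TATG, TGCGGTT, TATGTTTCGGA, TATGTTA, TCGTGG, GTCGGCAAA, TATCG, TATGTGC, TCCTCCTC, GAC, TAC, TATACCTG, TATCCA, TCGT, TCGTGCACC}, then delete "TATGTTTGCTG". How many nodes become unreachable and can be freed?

4

A node on "TATGTTTGCTG"'s path can go only if nothing else ends at it or branches off below it.
The suffix "GCTG" (4 nodes) is used only by "TATGTTTGCTG"; the node for "TATGTTT" still has the child "C", so pruning stops there.
Nodes removed: 4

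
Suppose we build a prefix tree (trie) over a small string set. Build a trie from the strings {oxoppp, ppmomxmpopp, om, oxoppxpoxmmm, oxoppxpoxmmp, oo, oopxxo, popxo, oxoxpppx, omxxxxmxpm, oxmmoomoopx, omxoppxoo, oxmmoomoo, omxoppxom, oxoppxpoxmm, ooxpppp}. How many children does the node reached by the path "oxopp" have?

Walk "oxopp" from the root, arriving at one node.
Distinct next characters after "oxopp": p, x.
That node has 2 child edges.

2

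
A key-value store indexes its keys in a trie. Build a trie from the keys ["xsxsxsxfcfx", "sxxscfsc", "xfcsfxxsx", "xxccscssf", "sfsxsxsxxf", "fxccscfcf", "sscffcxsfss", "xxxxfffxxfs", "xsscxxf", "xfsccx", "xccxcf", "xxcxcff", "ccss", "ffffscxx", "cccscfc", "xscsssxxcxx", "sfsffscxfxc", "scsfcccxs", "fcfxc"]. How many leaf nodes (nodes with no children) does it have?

19

Leaves are exactly the stored words that no other stored word extends.
Those words: "cccscfc", "ccss", "fcfxc", "ffffscxx", "fxccscfcf", "scsfcccxs", "sfsffscxfxc", "sfsxsxsxxf", "sscffcxsfss", "sxxscfsc", "xccxcf", "xfcsfxxsx", "xfsccx", "xscsssxxcxx", "xsscxxf", "xsxsxsxfcfx", "xxccscssf", "xxcxcff", "xxxxfffxxfs"
Leaf count: 19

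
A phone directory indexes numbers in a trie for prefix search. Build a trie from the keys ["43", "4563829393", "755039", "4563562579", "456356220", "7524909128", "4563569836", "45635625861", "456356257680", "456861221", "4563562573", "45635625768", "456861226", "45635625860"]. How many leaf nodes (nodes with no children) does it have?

13

Leaves are exactly the stored words that no other stored word extends.
Those words: "43", "456356220", "4563562573", "456356257680", "4563562579", "45635625860", "45635625861", "4563569836", "4563829393", "456861221", "456861226", "7524909128", "755039"
Leaf count: 13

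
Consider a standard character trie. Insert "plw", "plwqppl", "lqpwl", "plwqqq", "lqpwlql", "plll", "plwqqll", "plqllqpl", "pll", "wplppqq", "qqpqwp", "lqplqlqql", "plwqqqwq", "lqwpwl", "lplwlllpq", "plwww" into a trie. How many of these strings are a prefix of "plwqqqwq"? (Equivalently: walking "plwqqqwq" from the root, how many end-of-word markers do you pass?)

3

Check each prefix of "plwqqqwq" against the stored set — each match is an end-marker on the path.
Prefixes of the query that are stored words: "plw", "plwqqq", "plwqqqwq"
Count: 3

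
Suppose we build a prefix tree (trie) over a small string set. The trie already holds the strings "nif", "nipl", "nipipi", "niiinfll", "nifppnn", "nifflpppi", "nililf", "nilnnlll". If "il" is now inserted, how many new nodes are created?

Nothing in the trie begins with "i"; the whole of "il" is new.
2 − 0 = 2 new nodes.

2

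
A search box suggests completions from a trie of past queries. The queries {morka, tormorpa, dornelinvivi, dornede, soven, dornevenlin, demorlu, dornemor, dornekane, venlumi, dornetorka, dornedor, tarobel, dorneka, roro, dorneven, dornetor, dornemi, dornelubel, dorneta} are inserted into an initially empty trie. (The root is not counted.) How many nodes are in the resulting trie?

81

For each word, the new-node count is its length minus the longest prefix already in the trie:
  "morka" → 5 new (m, o, r, k, a)
  "tormorpa" → 8 new (t, o, r, m, o, r, p, a)
  "dornelinvivi" → 12 new (d, o, r, n, e, l, i, n, v, i, v, i)
  "dornede" → prefix "dorne" already present; 2 new (d, e)
  "soven" → 5 new (s, o, v, e, n)
  "dornevenlin" → prefix "dorne" already present; 6 new (v, e, n, l, i, n)
  "demorlu" → prefix "d" already present; 6 new (e, m, o, r, l, u)
  "dornemor" → prefix "dorne" already present; 3 new (m, o, r)
  "dornekane" → prefix "dorne" already present; 4 new (k, a, n, e)
  "venlumi" → 7 new (v, e, n, l, u, m, i)
  "dornetorka" → prefix "dorne" already present; 5 new (t, o, r, k, a)
  "dornedor" → prefix "dorned" already present; 2 new (o, r)
  "tarobel" → prefix "t" already present; 6 new (a, r, o, b, e, l)
  "dorneka" → prefix "dorneka" already present; 0 new (none)
  "roro" → 4 new (r, o, r, o)
  "dorneven" → prefix "dorneven" already present; 0 new (none)
  "dornetor" → prefix "dornetor" already present; 0 new (none)
  "dornemi" → prefix "dornem" already present; 1 new (i)
  "dornelubel" → prefix "dornel" already present; 4 new (u, b, e, l)
  "dorneta" → prefix "dornet" already present; 1 new (a)
Total nodes = 5 + 8 + 12 + 2 + 5 + 6 + 6 + 3 + 4 + 7 + 5 + 2 + 6 + 0 + 4 + 0 + 0 + 1 + 4 + 1 = 81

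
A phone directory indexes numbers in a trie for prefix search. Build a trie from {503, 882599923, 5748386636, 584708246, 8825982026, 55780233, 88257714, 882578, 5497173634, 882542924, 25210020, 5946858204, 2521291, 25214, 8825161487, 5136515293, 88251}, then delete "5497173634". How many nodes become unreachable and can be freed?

9

After clearing the end-marker at "5497173634", prune upward until reaching a node still needed by another word.
The suffix "497173634" (9 nodes) is used only by "5497173634"; the node for "5" still has the child "0", so pruning stops there.
Nodes removed: 9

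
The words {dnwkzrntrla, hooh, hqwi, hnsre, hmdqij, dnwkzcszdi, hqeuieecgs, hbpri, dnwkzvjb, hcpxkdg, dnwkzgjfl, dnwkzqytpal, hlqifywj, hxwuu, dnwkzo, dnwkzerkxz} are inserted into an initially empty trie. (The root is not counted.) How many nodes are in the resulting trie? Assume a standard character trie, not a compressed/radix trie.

80

Trace insertions, counting only characters that open a new branch:
  "dnwkzrntrla" → 11 new (d, n, w, k, z, r, n, t, r, l, a)
  "hooh" → 4 new (h, o, o, h)
  "hqwi" → prefix "h" already present; 3 new (q, w, i)
  "hnsre" → prefix "h" already present; 4 new (n, s, r, e)
  "hmdqij" → prefix "h" already present; 5 new (m, d, q, i, j)
  "dnwkzcszdi" → prefix "dnwkz" already present; 5 new (c, s, z, d, i)
  "hqeuieecgs" → prefix "hq" already present; 8 new (e, u, i, e, e, c, g, s)
  "hbpri" → prefix "h" already present; 4 new (b, p, r, i)
  "dnwkzvjb" → prefix "dnwkz" already present; 3 new (v, j, b)
  "hcpxkdg" → prefix "h" already present; 6 new (c, p, x, k, d, g)
  "dnwkzgjfl" → prefix "dnwkz" already present; 4 new (g, j, f, l)
  "dnwkzqytpal" → prefix "dnwkz" already present; 6 new (q, y, t, p, a, l)
  "hlqifywj" → prefix "h" already present; 7 new (l, q, i, f, y, w, j)
  "hxwuu" → prefix "h" already present; 4 new (x, w, u, u)
  "dnwkzo" → prefix "dnwkz" already present; 1 new (o)
  "dnwkzerkxz" → prefix "dnwkz" already present; 5 new (e, r, k, x, z)
Total nodes = 11 + 4 + 3 + 4 + 5 + 5 + 8 + 4 + 3 + 6 + 4 + 6 + 7 + 4 + 1 + 5 = 80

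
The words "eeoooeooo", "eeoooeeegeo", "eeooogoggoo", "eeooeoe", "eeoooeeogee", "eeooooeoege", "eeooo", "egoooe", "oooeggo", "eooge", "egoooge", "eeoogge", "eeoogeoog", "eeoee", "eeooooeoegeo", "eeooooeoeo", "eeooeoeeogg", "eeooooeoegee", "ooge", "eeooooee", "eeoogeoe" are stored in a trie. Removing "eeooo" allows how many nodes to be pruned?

0

Walk "eeooo" from the leaf back toward the root, removing each node that no remaining word uses.
Every node on "eeooo" is still needed (e.g. by "eeoooeooo"), so nothing is freed.
Nodes removed: 0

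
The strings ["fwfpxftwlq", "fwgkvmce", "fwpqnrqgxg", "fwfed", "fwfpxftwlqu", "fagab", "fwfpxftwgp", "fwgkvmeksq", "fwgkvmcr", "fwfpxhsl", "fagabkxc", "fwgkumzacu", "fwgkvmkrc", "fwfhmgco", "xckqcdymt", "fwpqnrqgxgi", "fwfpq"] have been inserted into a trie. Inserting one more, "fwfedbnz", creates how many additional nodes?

3

Walking "fwfedbnz" from the root, the first 5 characters ("fwfed") follow existing edges; "b" is the first miss.
New nodes needed: |"fwfedbnz"| − 5 = 8 − 5 = 3.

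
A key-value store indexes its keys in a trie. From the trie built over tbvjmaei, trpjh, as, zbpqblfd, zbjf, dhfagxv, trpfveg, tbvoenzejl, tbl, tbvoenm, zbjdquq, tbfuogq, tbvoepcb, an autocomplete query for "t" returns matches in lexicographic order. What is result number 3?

Words with prefix "t", in lexicographic order: "tbfuogq", "tbl", "tbvjmaei", "tbvoenm", "tbvoenzejl", "tbvoepcb", "trpfveg", "trpjh"
Position 3: tbvjmaei

tbvjmaei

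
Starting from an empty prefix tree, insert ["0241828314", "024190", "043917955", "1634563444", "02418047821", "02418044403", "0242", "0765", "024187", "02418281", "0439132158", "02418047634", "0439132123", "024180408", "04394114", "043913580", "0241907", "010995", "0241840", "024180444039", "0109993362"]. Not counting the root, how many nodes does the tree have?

79

Trace insertions, counting only characters that open a new branch:
  "0241828314" → 10 new (0, 2, 4, 1, 8, 2, 8, 3, 1, 4)
  "024190" → prefix "0241" already present; 2 new (9, 0)
  "043917955" → prefix "0" already present; 8 new (4, 3, 9, 1, 7, 9, 5, 5)
  "1634563444" → 10 new (1, 6, 3, 4, 5, 6, 3, 4, 4, 4)
  "02418047821" → prefix "02418" already present; 6 new (0, 4, 7, 8, 2, 1)
  "02418044403" → prefix "0241804" already present; 4 new (4, 4, 0, 3)
  "0242" → prefix "024" already present; 1 new (2)
  "0765" → prefix "0" already present; 3 new (7, 6, 5)
  "024187" → prefix "02418" already present; 1 new (7)
  "02418281" → prefix "0241828" already present; 1 new (1)
  "0439132158" → prefix "04391" already present; 5 new (3, 2, 1, 5, 8)
  "02418047634" → prefix "02418047" already present; 3 new (6, 3, 4)
  "0439132123" → prefix "04391321" already present; 2 new (2, 3)
  "024180408" → prefix "0241804" already present; 2 new (0, 8)
  "04394114" → prefix "0439" already present; 4 new (4, 1, 1, 4)
  "043913580" → prefix "043913" already present; 3 new (5, 8, 0)
  "0241907" → prefix "024190" already present; 1 new (7)
  "010995" → prefix "0" already present; 5 new (1, 0, 9, 9, 5)
  "0241840" → prefix "02418" already present; 2 new (4, 0)
  "024180444039" → prefix "02418044403" already present; 1 new (9)
  "0109993362" → prefix "01099" already present; 5 new (9, 3, 3, 6, 2)
Total nodes = 10 + 2 + 8 + 10 + 6 + 4 + 1 + 3 + 1 + 1 + 5 + 3 + 2 + 2 + 4 + 3 + 1 + 5 + 2 + 1 + 5 = 79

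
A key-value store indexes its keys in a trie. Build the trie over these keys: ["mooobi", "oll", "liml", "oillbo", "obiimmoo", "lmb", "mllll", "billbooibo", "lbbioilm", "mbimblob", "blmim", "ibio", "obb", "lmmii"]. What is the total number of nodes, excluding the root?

Trace insertions, counting only characters that open a new branch:
  "mooobi" → 6 new (m, o, o, o, b, i)
  "oll" → 3 new (o, l, l)
  "liml" → 4 new (l, i, m, l)
  "oillbo" → prefix "o" already present; 5 new (i, l, l, b, o)
  "obiimmoo" → prefix "o" already present; 7 new (b, i, i, m, m, o, o)
  "lmb" → prefix "l" already present; 2 new (m, b)
  "mllll" → prefix "m" already present; 4 new (l, l, l, l)
  "billbooibo" → 10 new (b, i, l, l, b, o, o, i, b, o)
  "lbbioilm" → prefix "l" already present; 7 new (b, b, i, o, i, l, m)
  "mbimblob" → prefix "m" already present; 7 new (b, i, m, b, l, o, b)
  "blmim" → prefix "b" already present; 4 new (l, m, i, m)
  "ibio" → 4 new (i, b, i, o)
  "obb" → prefix "ob" already present; 1 new (b)
  "lmmii" → prefix "lm" already present; 3 new (m, i, i)
Total nodes = 6 + 3 + 4 + 5 + 7 + 2 + 4 + 10 + 7 + 7 + 4 + 4 + 1 + 3 = 67

67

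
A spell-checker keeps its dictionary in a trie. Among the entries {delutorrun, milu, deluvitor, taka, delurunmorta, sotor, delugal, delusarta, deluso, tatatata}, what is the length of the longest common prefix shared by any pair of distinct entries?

5

Equivalently: take the maximum, over all pairs, of their longest common prefix length.
e.g. "delusarta" and "deluso" share the prefix "delus" of length 5; no pair shares a longer one.
Longest shared-prefix length: 5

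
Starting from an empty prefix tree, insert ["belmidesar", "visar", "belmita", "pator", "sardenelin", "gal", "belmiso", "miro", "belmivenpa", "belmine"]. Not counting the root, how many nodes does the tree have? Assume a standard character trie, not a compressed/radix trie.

48

Count nodes per top-level branch (shared prefixes stored once):
  'b'-branch (belmidesar, belmine, belmiso, belmita, belmivenpa): 21 nodes
  'g'-branch (gal): 3 nodes
  'm'-branch (miro): 4 nodes
  'p'-branch (pator): 5 nodes
  's'-branch (sardenelin): 10 nodes
  'v'-branch (visar): 5 nodes
Sum: 48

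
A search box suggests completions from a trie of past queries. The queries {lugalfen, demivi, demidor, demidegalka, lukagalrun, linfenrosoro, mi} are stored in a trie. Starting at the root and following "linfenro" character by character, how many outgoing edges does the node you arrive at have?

Follow the path "linfenro" to its node, then look at its outgoing edges.
Distinct next characters after "linfenro": s.
That node has 1 child edge.

1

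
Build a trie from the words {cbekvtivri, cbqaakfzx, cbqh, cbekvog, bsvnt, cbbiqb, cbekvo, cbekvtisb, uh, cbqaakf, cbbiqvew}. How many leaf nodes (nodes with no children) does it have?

9

A leaf is a node with no children — equivalently, the end of a word that is not a proper prefix of any other stored word.
Those words: "bsvnt", "cbbiqb", "cbbiqvew", "cbekvog", "cbekvtisb", "cbekvtivri", "cbqaakfzx", "cbqh", "uh"
Leaf count: 9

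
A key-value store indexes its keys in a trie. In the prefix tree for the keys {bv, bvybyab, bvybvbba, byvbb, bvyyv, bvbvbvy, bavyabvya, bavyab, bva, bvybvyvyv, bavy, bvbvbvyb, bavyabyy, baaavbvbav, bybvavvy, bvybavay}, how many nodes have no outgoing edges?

Leaves are exactly the stored words that no other stored word extends.
Those words: "baaavbvbav", "bavyabvya", "bavyabyy", "bva", "bvbvbvyb", "bvybavay", "bvybvbba", "bvybvyvyv", "bvybyab", "bvyyv", "bybvavvy", "byvbb"
Leaf count: 12

12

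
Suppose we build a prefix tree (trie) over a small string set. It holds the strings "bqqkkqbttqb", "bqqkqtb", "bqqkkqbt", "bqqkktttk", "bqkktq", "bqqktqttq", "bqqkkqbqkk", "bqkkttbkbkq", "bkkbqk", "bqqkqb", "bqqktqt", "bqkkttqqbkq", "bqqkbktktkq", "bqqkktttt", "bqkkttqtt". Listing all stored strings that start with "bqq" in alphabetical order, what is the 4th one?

bqqkkqbttqb

Filter for "bqq…" and sort: "bqqkbktktkq", "bqqkkqbqkk", "bqqkkqbt", "bqqkkqbttqb", "bqqkktttk", "bqqkktttt", "bqqkqb", "bqqkqtb", "bqqktqt", "bqqktqttq"
Position 4: bqqkkqbttqb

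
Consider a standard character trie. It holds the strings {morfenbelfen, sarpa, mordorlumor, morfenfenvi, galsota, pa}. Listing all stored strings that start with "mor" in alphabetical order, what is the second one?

Filter for "mor…" and sort: "mordorlumor", "morfenbelfen", "morfenfenvi"
The 2nd is morfenbelfen.

morfenbelfen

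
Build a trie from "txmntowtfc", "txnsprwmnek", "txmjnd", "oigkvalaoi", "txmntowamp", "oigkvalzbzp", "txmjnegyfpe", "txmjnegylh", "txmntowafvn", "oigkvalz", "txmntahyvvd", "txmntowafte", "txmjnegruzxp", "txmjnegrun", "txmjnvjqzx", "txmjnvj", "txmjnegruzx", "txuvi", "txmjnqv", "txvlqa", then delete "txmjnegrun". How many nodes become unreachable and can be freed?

1

A node on "txmjnegrun"'s path can go only if nothing else ends at it or branches off below it.
The suffix "n" (1 node) is used only by "txmjnegrun"; the node for "txmjnegru" still has the child "z", so pruning stops there.
Nodes removed: 1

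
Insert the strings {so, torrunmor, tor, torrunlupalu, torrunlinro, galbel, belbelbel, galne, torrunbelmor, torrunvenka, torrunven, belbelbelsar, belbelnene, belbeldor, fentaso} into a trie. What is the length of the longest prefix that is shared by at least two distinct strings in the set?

9

Equivalently: take the maximum, over all pairs, of their longest common prefix length.
e.g. "belbelbel" and "belbelbelsar" share the prefix "belbelbel" of length 9; no pair shares a longer one.
Longest shared-prefix length: 9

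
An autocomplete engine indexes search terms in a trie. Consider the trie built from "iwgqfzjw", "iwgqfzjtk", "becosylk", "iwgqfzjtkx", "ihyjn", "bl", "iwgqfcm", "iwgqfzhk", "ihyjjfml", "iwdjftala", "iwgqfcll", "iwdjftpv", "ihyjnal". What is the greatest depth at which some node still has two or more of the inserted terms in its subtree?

The deepest shared node is where two words last agree before diverging.
"iwgqfzjtk" and "iwgqfzjtkx" agree on "iwgqfzjtk" (9 characters) before diverging; nothing deeper is shared.
Longest shared-prefix length: 9

9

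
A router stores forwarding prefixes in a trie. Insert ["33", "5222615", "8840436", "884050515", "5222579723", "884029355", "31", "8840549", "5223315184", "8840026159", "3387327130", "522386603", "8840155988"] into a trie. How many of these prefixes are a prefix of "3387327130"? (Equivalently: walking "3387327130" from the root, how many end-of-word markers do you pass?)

2

Traverse "3387327130" character by character; count nodes along the way that are marked as word ends.
Prefixes of the query that are stored words: "33", "3387327130"
Count: 2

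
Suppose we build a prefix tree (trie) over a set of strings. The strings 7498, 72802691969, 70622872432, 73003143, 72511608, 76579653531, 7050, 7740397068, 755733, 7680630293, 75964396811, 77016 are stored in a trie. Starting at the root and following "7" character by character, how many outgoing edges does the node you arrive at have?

7

Follow the path "7" to its node, then look at its outgoing edges.
Distinct next characters after "7": 0, 2, 3, 4, 5, 6, 7.
That node has 7 child edges.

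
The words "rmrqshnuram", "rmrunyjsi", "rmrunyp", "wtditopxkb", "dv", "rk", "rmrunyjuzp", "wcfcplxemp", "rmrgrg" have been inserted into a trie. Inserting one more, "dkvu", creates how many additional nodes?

3

"d" is already a path in the trie; the remaining "kvu" must be added.
So 4 − 1 = 3 new nodes.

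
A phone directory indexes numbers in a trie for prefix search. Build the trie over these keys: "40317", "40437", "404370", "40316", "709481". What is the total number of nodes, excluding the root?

Count nodes per top-level branch (shared prefixes stored once):
  '4'-branch (40316, 40317, 40437, 404370): 10 nodes
  '7'-branch (709481): 6 nodes
Sum: 16

16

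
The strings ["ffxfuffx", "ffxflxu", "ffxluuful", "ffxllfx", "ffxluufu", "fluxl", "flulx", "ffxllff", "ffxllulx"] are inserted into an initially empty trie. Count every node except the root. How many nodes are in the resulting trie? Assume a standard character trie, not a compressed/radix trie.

Trie structure (* marks end of a word):
(root)
└─ f
   ├─ f
   │  └─ x
   │     ├─ f
   │     │  ├─ l
   │     │  │  └─ x
   │     │  │     └─ u *
   │     │  └─ u
   │     │     └─ f
   │     │        └─ f
   │     │           └─ x *
   │     └─ l
   │        ├─ l
   │        │  ├─ f
   │        │  │  ├─ f *
   │        │  │  └─ x *
   │        │  └─ u
   │        │     └─ l
   │        │        └─ x *
   │        └─ u
   │           └─ u
   │              └─ f
   │                 └─ u *
   │                    └─ l *
   └─ l
      └─ u
         ├─ l
         │  └─ x *
         └─ x
            └─ l *
Counting every labelled node above: 30.

30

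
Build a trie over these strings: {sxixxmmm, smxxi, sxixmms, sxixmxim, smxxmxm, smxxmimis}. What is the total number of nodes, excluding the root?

Trie structure (* marks end of a word):
(root)
└─ s
   ├─ m
   │  └─ x
   │     └─ x
   │        ├─ i *
   │        └─ m
   │           ├─ i
   │           │  └─ m
   │           │     └─ i
   │           │        └─ s *
   │           └─ x
   │              └─ m *
   └─ x
      └─ i
         └─ x
            ├─ m
            │  ├─ m
            │  │  └─ s *
            │  └─ x
            │     └─ i
            │        └─ m *
            └─ x
               └─ m
                  └─ m
                     └─ m *
Counting every labelled node above: 25.

25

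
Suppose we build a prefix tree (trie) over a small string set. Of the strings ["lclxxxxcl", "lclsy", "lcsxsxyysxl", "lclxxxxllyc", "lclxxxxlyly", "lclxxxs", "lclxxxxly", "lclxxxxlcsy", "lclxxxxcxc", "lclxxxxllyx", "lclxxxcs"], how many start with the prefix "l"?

11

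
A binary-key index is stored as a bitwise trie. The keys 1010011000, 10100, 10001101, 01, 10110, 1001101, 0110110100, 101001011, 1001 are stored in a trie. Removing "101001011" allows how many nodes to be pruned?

3

After clearing the end-marker at "101001011", prune upward until reaching a node still needed by another word.
The suffix "011" (3 nodes) is used only by "101001011"; the node for "101001" still has the child "1", so pruning stops there.
Nodes removed: 3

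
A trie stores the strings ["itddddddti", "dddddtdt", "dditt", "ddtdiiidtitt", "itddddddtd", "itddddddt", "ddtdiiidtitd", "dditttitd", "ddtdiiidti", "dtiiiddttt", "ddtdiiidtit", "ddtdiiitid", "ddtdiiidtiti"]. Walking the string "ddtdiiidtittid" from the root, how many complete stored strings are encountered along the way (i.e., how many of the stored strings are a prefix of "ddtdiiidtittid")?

3

Traverse "ddtdiiidtittid" character by character; count nodes along the way that are marked as word ends.
Prefixes of the query that are stored words: "ddtdiiidti", "ddtdiiidtit", "ddtdiiidtitt"
Count: 3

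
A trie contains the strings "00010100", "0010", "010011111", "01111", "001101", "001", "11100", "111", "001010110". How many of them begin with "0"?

Walk to "0"; the words in its subtree are exactly those with that prefix.
Matches: "00010100", "001", "0010", "001010110", "001101", "010011111", "01111"
Count: 7

7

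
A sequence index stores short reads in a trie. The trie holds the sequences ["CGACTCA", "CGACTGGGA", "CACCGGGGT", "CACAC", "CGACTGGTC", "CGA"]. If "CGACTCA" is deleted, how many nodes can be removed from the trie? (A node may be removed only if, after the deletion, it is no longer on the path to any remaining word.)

After clearing the end-marker at "CGACTCA", prune upward until reaching a node still needed by another word.
The suffix "CA" (2 nodes) is used only by "CGACTCA"; the node for "CGACT" still has the child "G", so pruning stops there.
Nodes removed: 2

2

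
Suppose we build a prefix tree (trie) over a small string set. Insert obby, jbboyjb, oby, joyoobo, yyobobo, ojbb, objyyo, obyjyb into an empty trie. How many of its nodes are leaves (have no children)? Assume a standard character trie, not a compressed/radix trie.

Leaves are exactly the stored words that no other stored word extends.
Those words: "jbboyjb", "joyoobo", "obby", "objyyo", "obyjyb", "ojbb", "yyobobo"
Leaf count: 7

7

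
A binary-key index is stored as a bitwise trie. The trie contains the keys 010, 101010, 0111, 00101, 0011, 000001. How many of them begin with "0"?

5

Walk to "0"; the words in its subtree are exactly those with that prefix.
Matches: "000001", "00101", "0011", "010", "0111"
Count: 5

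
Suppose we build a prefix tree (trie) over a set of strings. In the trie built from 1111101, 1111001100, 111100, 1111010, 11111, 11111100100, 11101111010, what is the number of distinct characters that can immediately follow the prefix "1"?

1

Walk "1" from the root, arriving at one node.
Characters that immediately follow "1" among the stored strings: {1}.
That node has 1 child edge.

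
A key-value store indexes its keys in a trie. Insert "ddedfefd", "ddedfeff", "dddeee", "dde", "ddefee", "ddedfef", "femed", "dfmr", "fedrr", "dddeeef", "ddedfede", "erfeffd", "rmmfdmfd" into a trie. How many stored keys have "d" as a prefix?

9

Walk to "d"; the words in its subtree are exactly those with that prefix.
Matches: "dddeee", "dddeeef", "dde", "ddedfede", "ddedfef", "ddedfefd", "ddedfeff", "ddefee", "dfmr"
Count: 9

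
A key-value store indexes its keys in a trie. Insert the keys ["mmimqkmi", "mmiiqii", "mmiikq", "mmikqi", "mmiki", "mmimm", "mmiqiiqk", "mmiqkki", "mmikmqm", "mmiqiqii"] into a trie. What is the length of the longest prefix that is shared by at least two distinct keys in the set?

5

Equivalently: take the maximum, over all pairs, of their longest common prefix length.
"mmiqiiqk" and "mmiqiqii" agree on "mmiqi" (5 characters) before diverging; nothing deeper is shared.
Longest shared-prefix length: 5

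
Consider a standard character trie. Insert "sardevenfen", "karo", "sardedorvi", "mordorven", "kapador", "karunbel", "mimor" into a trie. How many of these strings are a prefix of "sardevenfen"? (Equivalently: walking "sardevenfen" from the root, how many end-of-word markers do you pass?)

Walk "sardevenfen" from the root; an end-of-word marker is hit whenever a stored word is a prefix of "sardevenfen".
Prefixes of the query that are stored words: "sardevenfen"
Count: 1

1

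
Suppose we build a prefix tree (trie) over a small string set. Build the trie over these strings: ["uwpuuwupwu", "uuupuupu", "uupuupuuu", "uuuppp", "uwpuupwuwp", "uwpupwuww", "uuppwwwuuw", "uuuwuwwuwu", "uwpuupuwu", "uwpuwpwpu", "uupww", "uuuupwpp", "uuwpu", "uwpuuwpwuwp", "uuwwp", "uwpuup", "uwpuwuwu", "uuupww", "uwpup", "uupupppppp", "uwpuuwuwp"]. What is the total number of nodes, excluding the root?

Trace insertions, counting only characters that open a new branch:
  "uwpuuwupwu" → 10 new (u, w, p, u, u, w, u, p, w, u)
  "uuupuupu" → prefix "u" already present; 7 new (u, u, p, u, u, p, u)
  "uupuupuuu" → prefix "uu" already present; 7 new (p, u, u, p, u, u, u)
  "uuuppp" → prefix "uuup" already present; 2 new (p, p)
  "uwpuupwuwp" → prefix "uwpuu" already present; 5 new (p, w, u, w, p)
  "uwpupwuww" → prefix "uwpu" already present; 5 new (p, w, u, w, w)
  "uuppwwwuuw" → prefix "uup" already present; 7 new (p, w, w, w, u, u, w)
  "uuuwuwwuwu" → prefix "uuu" already present; 7 new (w, u, w, w, u, w, u)
  "uwpuupuwu" → prefix "uwpuup" already present; 3 new (u, w, u)
  "uwpuwpwpu" → prefix "uwpu" already present; 5 new (w, p, w, p, u)
  "uupww" → prefix "uup" already present; 2 new (w, w)
  "uuuupwpp" → prefix "uuu" already present; 5 new (u, p, w, p, p)
  "uuwpu" → prefix "uu" already present; 3 new (w, p, u)
  "uwpuuwpwuwp" → prefix "uwpuuw" already present; 5 new (p, w, u, w, p)
  "uuwwp" → prefix "uuw" already present; 2 new (w, p)
  "uwpuup" → prefix "uwpuup" already present; 0 new (none)
  "uwpuwuwu" → prefix "uwpuw" already present; 3 new (u, w, u)
  "uuupww" → prefix "uuup" already present; 2 new (w, w)
  "uwpup" → prefix "uwpup" already present; 0 new (none)
  "uupupppppp" → prefix "uupu" already present; 6 new (p, p, p, p, p, p)
  "uwpuuwuwp" → prefix "uwpuuwu" already present; 2 new (w, p)
Total nodes = 10 + 7 + 7 + 2 + 5 + 5 + 7 + 7 + 3 + 5 + 2 + 5 + 3 + 5 + 2 + 0 + 3 + 2 + 0 + 6 + 2 = 88

88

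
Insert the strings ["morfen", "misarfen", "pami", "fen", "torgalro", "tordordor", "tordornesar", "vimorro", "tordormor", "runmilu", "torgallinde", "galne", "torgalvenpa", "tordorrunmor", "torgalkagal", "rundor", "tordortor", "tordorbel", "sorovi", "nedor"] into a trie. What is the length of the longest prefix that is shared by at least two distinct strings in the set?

6

Equivalently: take the maximum, over all pairs, of their longest common prefix length.
e.g. "tordorbel" and "tordordor" share the prefix "tordor" of length 6; no pair shares a longer one.
Longest shared-prefix length: 6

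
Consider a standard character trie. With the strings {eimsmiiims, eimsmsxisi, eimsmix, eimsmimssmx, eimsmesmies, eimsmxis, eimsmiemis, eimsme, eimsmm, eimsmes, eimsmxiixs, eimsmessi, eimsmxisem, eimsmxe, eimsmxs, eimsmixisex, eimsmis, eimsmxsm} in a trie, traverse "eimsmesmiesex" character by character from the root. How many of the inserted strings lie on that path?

Walk "eimsmesmiesex" from the root; an end-of-word marker is hit whenever a stored word is a prefix of "eimsmesmiesex".
Prefixes of the query that are stored words: "eimsme", "eimsmes", "eimsmesmies"
Count: 3

3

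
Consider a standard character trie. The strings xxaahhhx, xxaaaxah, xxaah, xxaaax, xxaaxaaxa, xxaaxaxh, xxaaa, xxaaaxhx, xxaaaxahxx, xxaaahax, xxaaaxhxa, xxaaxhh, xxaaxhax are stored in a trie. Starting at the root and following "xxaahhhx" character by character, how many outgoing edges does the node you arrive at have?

0

Walk "xxaahhhx" from the root, arriving at one node.
No stored string extends past "xxaahhhx".
That node has 0 child edges.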